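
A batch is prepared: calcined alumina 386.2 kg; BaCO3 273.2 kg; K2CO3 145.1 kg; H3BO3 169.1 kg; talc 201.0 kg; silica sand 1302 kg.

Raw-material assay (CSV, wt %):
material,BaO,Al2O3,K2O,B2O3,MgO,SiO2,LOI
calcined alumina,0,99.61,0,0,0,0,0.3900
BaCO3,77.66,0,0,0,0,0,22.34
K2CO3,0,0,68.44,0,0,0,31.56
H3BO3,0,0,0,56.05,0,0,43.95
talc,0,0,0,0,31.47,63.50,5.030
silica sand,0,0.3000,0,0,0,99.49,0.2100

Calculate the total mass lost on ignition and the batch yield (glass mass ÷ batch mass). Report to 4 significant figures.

LOI loss = 195.5 kg; glass = 2281 kg; yield = 92.11%

The working math holds exact precision from start to finish; values along the way are printed (rounded to 4 significant figures) at each printed step — each reported value takes just one rounding — derived quantities (totals, ignition loss, yield, the six compositions, net glass mass) are carried in full precision from the weighed amounts at 2281 kg of glass exactly as printed in either problem or answer.
Per-material ignition loss:
  calcined alumina: 386.2 × 0.003900 = 1.506 kg
  BaCO3: 273.2 × 0.2234 = 61.03 kg
  K2CO3: 145.1 × 0.3156 = 45.79 kg
  H3BO3: 169.1 × 0.4395 = 74.32 kg
  talc: 201.0 × 0.05030 = 10.11 kg
  silica sand: 1302 × 0.002100 = 2.734 kg
Total LOI = 195.5 kg
Glass = batch − LOI = 2477 − 195.5 = 2281 kg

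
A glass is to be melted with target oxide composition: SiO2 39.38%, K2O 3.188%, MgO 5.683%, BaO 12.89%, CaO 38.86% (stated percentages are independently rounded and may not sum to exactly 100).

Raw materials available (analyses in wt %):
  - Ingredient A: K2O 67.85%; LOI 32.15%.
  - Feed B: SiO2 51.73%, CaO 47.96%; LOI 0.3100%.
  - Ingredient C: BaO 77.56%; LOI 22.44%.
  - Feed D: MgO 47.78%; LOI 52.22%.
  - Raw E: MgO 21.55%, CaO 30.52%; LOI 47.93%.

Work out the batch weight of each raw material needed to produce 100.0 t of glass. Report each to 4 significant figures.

In-progress results are displayed, rounded to four significant digits, as written. Full float precision is maintained through the solve; a single rounding completes every reported figure; all derived quantities are recomputed at exact precision (totals, the yield, ignition loss, five oxide percentages, net glass mass) from the batch weights per 100.0 t of glass, as given in question or answer.
The oxide mass targets at 100.0 t glass:
  SiO2: 39.38% × 100.0 = 39.38 t
  K2O: 3.188% × 100.0 = 3.188 t
  MgO: 5.683% × 100.0 = 5.683 t
  BaO: 12.89% × 100.0 = 12.89 t
  CaO: 38.86% × 100.0 = 38.86 t
Mass-balance tally per oxide per the reported batch figures, versus the basis set out (each sum matches its target mass within answer rounding):
  SiO2: 76.13·0.5173 = 39.38 t (target 39.38 t)
  K2O: 4.699·0.6785 = 3.188 t (target 3.188 t)
  MgO: 8.421·0.4778 + 7.700·0.2155 = 5.683 t (target 5.683 t)
  BaO: 16.62·0.7756 = 12.89 t (target 12.89 t)
  CaO: 76.13·0.4796 + 7.700·0.3052 = 38.86 t (target 38.86 t)
Glass mass check: total batch − LOI = 100.0 t (targets for the oxides total 100.0 t; against the stated basis, 100.0 t — differing by rounding only).
Whole-batch sum: Σ batch = 113.6 t; LOI loss = Σ batch·LOI = 13.56 t; glass ÷ batch gives a yield of 88.06%.

Batch per 100.0 t glass:
  Ingredient A: 4.699 t
  Feed B: 76.13 t
  Ingredient C: 16.62 t
  Feed D: 8.421 t
  Raw E: 7.700 t
Total batch = 113.6 t; LOI loss = 13.56 t; yield = 88.06%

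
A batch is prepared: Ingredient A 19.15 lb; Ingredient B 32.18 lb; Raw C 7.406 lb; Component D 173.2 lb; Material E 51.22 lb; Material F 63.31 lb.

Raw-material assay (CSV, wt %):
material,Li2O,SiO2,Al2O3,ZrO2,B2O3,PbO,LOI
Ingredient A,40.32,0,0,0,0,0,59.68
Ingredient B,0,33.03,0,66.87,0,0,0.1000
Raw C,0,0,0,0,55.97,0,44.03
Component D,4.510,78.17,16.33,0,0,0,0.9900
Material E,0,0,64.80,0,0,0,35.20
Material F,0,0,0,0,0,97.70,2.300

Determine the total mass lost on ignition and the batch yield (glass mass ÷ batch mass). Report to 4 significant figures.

LOI loss = 35.92 lb; glass = 310.5 lb; yield = 89.63%

All arithmetic maintains exact precision at every stage. In-progress results are displayed with 4-significant-digit rounding at each printed step; each reported figure undergoes a single rounding; the derived quantities (the yield, totals, LOI, six oxide percentages, net glass mass) are rebuilt using the weight values for 310.5 lb of glass at exact precision, as set out in question or answer.
Each material's LOI contribution:
  Ingredient A: 19.15 × 0.5968 = 11.43 lb
  Ingredient B: 32.18 × 0.001000 = 0.03218 lb
  Raw C: 7.406 × 0.4403 = 3.261 lb
  Component D: 173.2 × 0.009900 = 1.715 lb
  Material E: 51.22 × 0.3520 = 18.03 lb
  Material F: 63.31 × 0.02300 = 1.456 lb
Total LOI = 35.92 lb
Glass = batch − LOI = 346.5 − 35.92 = 310.5 lb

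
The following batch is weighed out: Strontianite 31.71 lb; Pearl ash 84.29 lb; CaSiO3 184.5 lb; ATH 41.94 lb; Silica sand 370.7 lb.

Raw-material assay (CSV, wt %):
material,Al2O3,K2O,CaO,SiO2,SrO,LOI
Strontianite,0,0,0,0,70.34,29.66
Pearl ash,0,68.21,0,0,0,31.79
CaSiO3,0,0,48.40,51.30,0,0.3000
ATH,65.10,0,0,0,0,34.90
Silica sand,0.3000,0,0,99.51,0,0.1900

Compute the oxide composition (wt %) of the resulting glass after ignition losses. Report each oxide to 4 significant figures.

In-progress results appear, rounded to 4 significant figures, when written out; the whole derivation holds exact precision through the solve; every reported figure undergoes a single rounding — the derived quantities (yield, the totals, net glass mass, ignition loss, five oxide percentages) are re-derived in full precision from the batch weights on 661.0 lb of glass, as they appear in the problem or answer text.
Delivered oxide masses:
  Al2O3: 41.94·0.6510 + 370.7·0.003000 = 28.42 lb
  K2O: 84.29·0.6821 = 57.49 lb
  CaO: 184.5·0.4840 = 89.30 lb
  SiO2: 184.5·0.5130 + 370.7·0.9951 = 463.5 lb
  SrO: 31.71·0.7034 = 22.30 lb
LOI: 31.71·0.2966 + 84.29·0.3179 + 184.5·0.003000 + 41.94·0.3490 + 370.7·0.001900 = 52.10 lb
Net of LOI, the glass mass = 713.1 − 52.10 = 661.0 lb (the oxide masses sum to this)
wt %: oxide over glass, times 100

Glass mass = 661.0 lb (batch 713.1 − LOI 52.10).
Composition: Al2O3 4.299%, K2O 8.697%, CaO 13.51%, SiO2 70.12%, SrO 3.374%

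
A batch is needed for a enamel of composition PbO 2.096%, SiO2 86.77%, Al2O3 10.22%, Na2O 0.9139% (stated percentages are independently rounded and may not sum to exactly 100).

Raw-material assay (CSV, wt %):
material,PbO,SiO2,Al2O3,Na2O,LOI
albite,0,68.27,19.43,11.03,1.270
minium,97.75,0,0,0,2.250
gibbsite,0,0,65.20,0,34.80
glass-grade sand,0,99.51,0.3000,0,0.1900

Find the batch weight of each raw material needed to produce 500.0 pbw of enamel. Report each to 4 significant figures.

Batch per 500.0 pbw enamel:
  albite: 41.43 pbw
  minium: 10.72 pbw
  gibbsite: 64.15 pbw
  glass-grade sand: 407.6 pbw
Total batch = 523.9 pbw; LOI loss = 23.87 pbw; yield = 95.44%

Intermediates are printed, with 4-significant-digit rounding, when written out — every computation carries exact precision at every stage — each reported number is rounded only once. Derived quantities (the four compositions, the yield, ignition loss, net glass mass, the totals) are re-derived from the batch weights for 500.0 pbw of glass in full precision as quoted within either problem or answer.
Target masses of each oxide per 500.0 pbw enamel:
  PbO: 2.096% × 500.0 = 10.48 pbw
  SiO2: 86.77% × 500.0 = 433.8 pbw
  Al2O3: 10.22% × 500.0 = 51.10 pbw
  Na2O: 0.9139% × 500.0 = 4.570 pbw
Balance tally, oxide-wise, from the weights as reported, for the quoted basis mass (summed amounts equal target values within answer rounding):
  PbO: 10.72·0.9775 = 10.48 pbw (target 10.48 pbw)
  SiO2: 41.43·0.6827 + 407.6·0.9951 = 433.9 pbw (target 433.8 pbw)
  Al2O3: 41.43·0.1943 + 64.15·0.6520 + 407.6·0.003000 = 51.10 pbw (target 51.10 pbw)
  Na2O: 41.43·0.1103 = 4.570 pbw (target 4.570 pbw)
Mass balance on the glass: the batch minus its LOI: 500.0 pbw (oxide target masses add up to 500.0 pbw; against the stated basis, 500.0 pbw — a pure rounding effect).
Summing the batch: Σ batch = 523.9 pbw; LOI removed, Σ of batch·LOI: 23.87 pbw; yield: glass divided by total = 95.44%.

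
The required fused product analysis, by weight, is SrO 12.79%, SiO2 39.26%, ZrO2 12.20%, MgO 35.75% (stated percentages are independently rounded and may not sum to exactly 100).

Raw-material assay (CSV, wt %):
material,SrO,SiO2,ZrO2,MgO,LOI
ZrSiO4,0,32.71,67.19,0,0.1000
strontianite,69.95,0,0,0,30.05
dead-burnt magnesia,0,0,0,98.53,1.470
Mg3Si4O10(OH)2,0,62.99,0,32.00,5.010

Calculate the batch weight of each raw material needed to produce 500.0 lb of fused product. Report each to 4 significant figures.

Batch per 500.0 lb fused product:
  ZrSiO4: 90.79 lb
  strontianite: 91.42 lb
  dead-burnt magnesia: 95.52 lb
  Mg3Si4O10(OH)2: 264.5 lb
Total batch = 542.2 lb; LOI loss = 42.22 lb; yield = 92.21%

All internal work runs at exact precision through every step — in-progress results appear rounded to four significant figures in the printout. Each reported figure is rounded a single time; derived quantities, including glass mass, four oxide percentages, LOI, yield, totals, are carried from the weighed amounts at 500.0 lb of glass at exact precision, as they appear in the problem or answer text.
Target masses of each oxide per 500.0 lb fused product:
  SrO: 12.79% × 500.0 = 63.95 lb
  SiO2: 39.26% × 500.0 = 196.3 lb
  ZrO2: 12.20% × 500.0 = 61.00 lb
  MgO: 35.75% × 500.0 = 178.8 lb
Mass-balance tally per oxide using the reported weights, against the basis in use (every target is met by its sum given rounding of the digits):
  SrO: 91.42·0.6995 = 63.95 lb (target 63.95 lb)
  SiO2: 90.79·0.3271 + 264.5·0.6299 = 196.3 lb (target 196.3 lb)
  ZrO2: 90.79·0.6719 = 61.00 lb (target 61.00 lb)
  MgO: 95.52·0.9853 + 264.5·0.3200 = 178.8 lb (target 178.8 lb)
Auditing the glass mass value: net batch after ignition = 500.0 lb (the Σ of target masses is 500.0 lb; versus the stated basis of 500.0 lb — gaps are rounding artifacts).
Summing the batch: Σ batch = 542.2 lb; Σ batch·LOI gives LOI loss = 42.22 lb; yield: glass divided by total = 92.21%.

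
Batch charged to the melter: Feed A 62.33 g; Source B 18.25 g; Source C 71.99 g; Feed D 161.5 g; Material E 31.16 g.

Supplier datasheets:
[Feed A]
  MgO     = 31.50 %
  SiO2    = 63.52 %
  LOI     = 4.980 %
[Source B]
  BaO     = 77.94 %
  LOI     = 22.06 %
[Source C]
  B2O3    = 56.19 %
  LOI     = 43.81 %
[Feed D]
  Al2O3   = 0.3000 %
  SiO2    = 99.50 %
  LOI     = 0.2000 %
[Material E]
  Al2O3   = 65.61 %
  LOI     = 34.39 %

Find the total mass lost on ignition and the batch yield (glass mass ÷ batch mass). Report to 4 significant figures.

Full float precision is carried all the way through; rounding to 4 significant figures applies to each mid-chain value as displayed; each reported number is rounded once only — all derived quantities are re-derived from the batch weights on 295.5 g of glass in full precision (net glass mass, LOI, totals, the five compositions, the yield), as quoted within either problem or answer.
Ignition loss by material:
  Feed A: 62.33 × 0.04980 = 3.104 g
  Source B: 18.25 × 0.2206 = 4.026 g
  Source C: 71.99 × 0.4381 = 31.54 g
  Feed D: 161.5 × 0.002000 = 0.3230 g
  Material E: 31.16 × 0.3439 = 10.72 g
Total LOI = 49.71 g
Glass = batch − LOI = 345.2 − 49.71 = 295.5 g

LOI loss = 49.71 g; glass = 295.5 g; yield = 85.60%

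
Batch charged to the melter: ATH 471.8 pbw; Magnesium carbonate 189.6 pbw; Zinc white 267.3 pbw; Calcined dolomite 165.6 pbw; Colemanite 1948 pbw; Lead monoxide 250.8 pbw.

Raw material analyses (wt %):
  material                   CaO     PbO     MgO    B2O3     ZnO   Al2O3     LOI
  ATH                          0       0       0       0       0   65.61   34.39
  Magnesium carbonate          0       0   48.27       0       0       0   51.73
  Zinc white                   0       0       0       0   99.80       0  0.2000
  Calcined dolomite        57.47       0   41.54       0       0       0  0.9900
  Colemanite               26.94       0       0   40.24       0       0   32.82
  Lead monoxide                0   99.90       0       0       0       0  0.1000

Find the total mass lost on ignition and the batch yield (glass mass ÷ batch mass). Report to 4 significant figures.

Each numeric step maintains exact precision end to end; working values are printed with 4-significant-digit rounding at each printed step; every reported number receives exactly one rounding; all derived quantities, which include LOI, six oxide percentages, glass mass, yield, the totals, are computed at full float precision, as they appear in the problem or the answer, from the batch weights on 2391 pbw of glass.
Loss on ignition, line by line:
  ATH: 471.8 × 0.3439 = 162.3 pbw
  Magnesium carbonate: 189.6 × 0.5173 = 98.08 pbw
  Zinc white: 267.3 × 0.002000 = 0.5346 pbw
  Calcined dolomite: 165.6 × 0.009900 = 1.639 pbw
  Colemanite: 1948 × 0.3282 = 639.3 pbw
  Lead monoxide: 250.8 × 0.001000 = 0.2508 pbw
Total LOI = 902.1 pbw
Glass = batch − LOI = 3293 − 902.1 = 2391 pbw

LOI loss = 902.1 pbw; glass = 2391 pbw; yield = 72.61%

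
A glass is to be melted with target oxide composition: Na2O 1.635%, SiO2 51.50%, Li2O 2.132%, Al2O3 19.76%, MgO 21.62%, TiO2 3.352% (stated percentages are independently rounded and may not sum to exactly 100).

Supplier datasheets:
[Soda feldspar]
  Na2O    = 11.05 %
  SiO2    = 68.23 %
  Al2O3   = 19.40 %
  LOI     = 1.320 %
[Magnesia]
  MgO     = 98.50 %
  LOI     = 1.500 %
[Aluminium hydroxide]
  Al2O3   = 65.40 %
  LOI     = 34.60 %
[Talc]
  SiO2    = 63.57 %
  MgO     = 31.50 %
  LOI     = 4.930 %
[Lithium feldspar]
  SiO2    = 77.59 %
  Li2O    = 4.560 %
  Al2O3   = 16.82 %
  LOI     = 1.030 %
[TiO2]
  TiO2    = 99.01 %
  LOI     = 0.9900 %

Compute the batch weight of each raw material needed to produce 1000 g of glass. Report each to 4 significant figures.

The intermediate values are displayed (rounded to 4 significant digits) across the worked steps; every computation holds full precision at every stage; each reported figure undergoes a single rounding. The derived quantities (ignition loss, totals, the six compositions, yield, net glass mass) are recomputed starting from the weights per 1000 g of glass in full precision as written in the problem or the answer.
Oxide mass targets, per 1000 g glass:
  Na2O: 1.635% × 1000 = 16.35 g
  SiO2: 51.50% × 1000 = 515.0 g
  Li2O: 2.132% × 1000 = 21.32 g
  Al2O3: 19.76% × 1000 = 197.6 g
  MgO: 21.62% × 1000 = 216.2 g
  TiO2: 3.352% × 1000 = 33.52 g
Sums-versus-targets review using the reported weights, versus the basis set out (sums match the target masses modulo rounding of the values):
  Na2O: 148.0·0.1105 = 16.35 g (target 16.35 g)
  SiO2: 148.0·0.6823 + 80.66·0.6357 + 467.5·0.7759 = 515.0 g (target 515.0 g)
  Li2O: 467.5·0.04560 = 21.32 g (target 21.32 g)
  Al2O3: 148.0·0.1940 + 138.0·0.6540 + 467.5·0.1682 = 197.6 g (target 197.6 g)
  MgO: 193.7·0.9850 + 80.66·0.3150 = 216.2 g (target 216.2 g)
  TiO2: 33.86·0.9901 = 33.52 g (target 33.52 g)
Mass balance on the glass: total batch − LOI = 1000 g (per-oxide target masses sum to 1000 g; against the stated basis, 1000 g — rounding explains the deltas).
Total batch = Σ batch = 1062 g; LOI removed, Σ of batch·LOI: 61.73 g; yield, glass over the total, = 94.19%.

Batch per 1000 g glass:
  Soda feldspar: 148.0 g
  Magnesia: 193.7 g
  Aluminium hydroxide: 138.0 g
  Talc: 80.66 g
  Lithium feldspar: 467.5 g
  TiO2: 33.86 g
Total batch = 1062 g; LOI loss = 61.73 g; yield = 94.19%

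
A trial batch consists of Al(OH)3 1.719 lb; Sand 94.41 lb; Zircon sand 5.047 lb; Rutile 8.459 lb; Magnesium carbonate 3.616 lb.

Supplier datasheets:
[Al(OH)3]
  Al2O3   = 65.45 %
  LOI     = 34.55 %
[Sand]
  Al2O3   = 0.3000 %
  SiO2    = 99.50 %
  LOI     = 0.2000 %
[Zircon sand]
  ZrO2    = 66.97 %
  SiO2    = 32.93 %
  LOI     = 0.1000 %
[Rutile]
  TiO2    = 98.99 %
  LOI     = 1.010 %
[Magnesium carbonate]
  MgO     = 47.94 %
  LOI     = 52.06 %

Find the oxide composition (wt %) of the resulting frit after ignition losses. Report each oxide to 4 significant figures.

Glass mass = 110.5 lb (batch 113.3 − LOI 2.756).
Composition: TiO2 7.578%, Al2O3 1.275%, ZrO2 3.059%, SiO2 86.52%, MgO 1.569%

All arithmetic carries full precision through every step — mid-chain values are shown rounded to four significant figures across the worked steps. Each reported number sees exactly one rounding. The derived quantities, including totals, the yield, ignition loss, glass mass, the five compositions, are re-derived using the weight values on 110.5 lb of glass in exact precision, exactly as printed in question or answer.
Per-oxide mass from batch:
  TiO2: 8.459·0.9899 = 8.374 lb
  Al2O3: 1.719·0.6545 + 94.41·0.003000 = 1.408 lb
  ZrO2: 5.047·0.6697 = 3.380 lb
  SiO2: 94.41·0.9950 + 5.047·0.3293 = 95.60 lb
  MgO: 3.616·0.4794 = 1.734 lb
LOI: 1.719·0.3455 + 94.41·0.002000 + 5.047·0.001000 + 8.459·0.01010 + 3.616·0.5206 = 2.756 lb
Glass = total batch minus LOI = 113.3 − 2.756 = 110.5 lb (= Σ oxide masses)
oxide / glass × 100 gives the wt %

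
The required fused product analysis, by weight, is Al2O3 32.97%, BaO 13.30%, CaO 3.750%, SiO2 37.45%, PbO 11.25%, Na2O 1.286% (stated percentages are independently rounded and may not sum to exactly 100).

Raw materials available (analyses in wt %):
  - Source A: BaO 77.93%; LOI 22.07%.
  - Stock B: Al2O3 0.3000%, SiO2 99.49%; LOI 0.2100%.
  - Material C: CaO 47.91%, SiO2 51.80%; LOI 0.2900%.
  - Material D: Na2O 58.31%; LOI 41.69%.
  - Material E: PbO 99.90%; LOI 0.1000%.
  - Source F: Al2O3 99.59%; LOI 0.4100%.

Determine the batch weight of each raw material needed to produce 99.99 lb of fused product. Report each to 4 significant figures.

Batch per 99.99 lb fused product:
  Source A: 17.06 lb
  Stock B: 33.56 lb
  Material C: 7.826 lb
  Material D: 2.205 lb
  Material E: 11.26 lb
  Source F: 33.00 lb
Total batch = 104.9 lb; LOI loss = 4.924 lb; yield = 95.31%

Rounding to four significant figures governs each mid-chain value as displayed. All internal work maintains full float precision from first step to last. Every reported value is rounded only once — derived quantities (ignition loss, the yield, totals, glass mass, the six compositions) are rebuilt from the weighed amounts at 99.99 lb of glass in full float precision, as quoted within the problem or answer text.
Oxide mass targets, per 99.99 lb fused product:
  Al2O3: 32.97% × 99.99 = 32.97 lb
  BaO: 13.30% × 99.99 = 13.30 lb
  CaO: 3.750% × 99.99 = 3.750 lb
  SiO2: 37.45% × 99.99 = 37.45 lb
  PbO: 11.25% × 99.99 = 11.25 lb
  Na2O: 1.286% × 99.99 = 1.286 lb
A balance pass over the oxides, given the weights on record, versus the basis set out (summed amounts equal target values net of answer rounding effects):
  Al2O3: 33.56·0.003000 + 33.00·0.9959 = 32.97 lb (target 32.97 lb)
  BaO: 17.06·0.7793 = 13.29 lb (target 13.30 lb)
  CaO: 7.826·0.4791 = 3.749 lb (target 3.750 lb)
  SiO2: 33.56·0.9949 + 7.826·0.5180 = 37.44 lb (target 37.45 lb)
  PbO: 11.26·0.9990 = 11.25 lb (target 11.25 lb)
  Na2O: 2.205·0.5831 = 1.286 lb (target 1.286 lb)
Glass-mass bookkeeping: batch Σ − ignition loss = 99.99 lb (oxide target masses add up to 100.0 lb; with the basis standing at 99.99 lb — differing by rounding only).
Adding the batch up: Σ batch = 104.9 lb; ignition loss, Σ(batch × LOI) = 4.924 lb; as yield: glass ÷ batch → 95.31%.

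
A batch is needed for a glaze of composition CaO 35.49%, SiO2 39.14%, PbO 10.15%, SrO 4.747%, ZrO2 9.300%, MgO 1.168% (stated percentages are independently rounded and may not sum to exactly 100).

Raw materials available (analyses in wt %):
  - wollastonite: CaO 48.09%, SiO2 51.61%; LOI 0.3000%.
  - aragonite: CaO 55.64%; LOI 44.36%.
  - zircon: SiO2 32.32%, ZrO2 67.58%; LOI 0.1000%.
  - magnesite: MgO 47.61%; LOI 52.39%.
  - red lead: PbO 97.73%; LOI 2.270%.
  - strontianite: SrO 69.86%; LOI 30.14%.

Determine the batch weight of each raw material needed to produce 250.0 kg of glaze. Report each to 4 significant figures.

Batch per 250.0 kg glaze:
  wollastonite: 168.1 kg
  aragonite: 14.22 kg
  zircon: 34.40 kg
  magnesite: 6.133 kg
  red lead: 25.96 kg
  strontianite: 16.99 kg
Total batch = 265.8 kg; LOI loss = 15.77 kg; yield = 94.07%

The intermediate values are displayed, with 4-significant-figure rounding, when written out; all arithmetic holds full float precision from start to finish — each reported number is rounded only once; derived quantities are rebuilt in exact precision (six oxide percentages, glass mass, the yield, totals, ignition loss) using the weight values on 250.0 kg of glass, precisely as stated by either problem or answer.
Oxide mass targets, per 250.0 kg glaze:
  CaO: 35.49% × 250.0 = 88.72 kg
  SiO2: 39.14% × 250.0 = 97.85 kg
  PbO: 10.15% × 250.0 = 25.38 kg
  SrO: 4.747% × 250.0 = 11.87 kg
  ZrO2: 9.300% × 250.0 = 23.25 kg
  MgO: 1.168% × 250.0 = 2.920 kg
Mass-balance tally per oxide using the reported weights, on the stated basis (sum by sum, the targets are met exact up to rounding of places):
  CaO: 168.1·0.4809 + 14.22·0.5564 = 88.75 kg (target 88.72 kg)
  SiO2: 168.1·0.5161 + 34.40·0.3232 = 97.87 kg (target 97.85 kg)
  PbO: 25.96·0.9773 = 25.37 kg (target 25.38 kg)
  SrO: 16.99·0.6986 = 11.87 kg (target 11.87 kg)
  ZrO2: 34.40·0.6758 = 23.25 kg (target 23.25 kg)
  MgO: 6.133·0.4761 = 2.920 kg (target 2.920 kg)
Auditing the glass mass value: whole batch net of LOI = 250.0 kg (summing oxide targets gives 250.0 kg; the stated basis being 250.0 kg — differing by rounding only).
Batch total: Σ batch = 265.8 kg; Σ batch·LOI gives LOI loss = 15.77 kg; the yield ratio, glass ÷ batch: 94.07%.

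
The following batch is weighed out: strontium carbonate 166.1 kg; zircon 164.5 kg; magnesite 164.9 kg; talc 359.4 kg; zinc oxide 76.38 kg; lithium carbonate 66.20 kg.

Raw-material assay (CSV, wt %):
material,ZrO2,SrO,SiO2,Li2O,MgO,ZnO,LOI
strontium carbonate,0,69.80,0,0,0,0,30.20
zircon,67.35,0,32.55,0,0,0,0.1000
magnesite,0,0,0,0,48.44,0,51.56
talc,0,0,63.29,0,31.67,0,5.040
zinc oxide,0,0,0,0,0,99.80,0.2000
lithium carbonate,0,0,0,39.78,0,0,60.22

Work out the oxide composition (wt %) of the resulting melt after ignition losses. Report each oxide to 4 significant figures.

Glass mass = 804.0 kg (batch 997.5 − LOI 193.5).
Composition: ZrO2 13.78%, SrO 14.42%, SiO2 34.95%, Li2O 3.275%, MgO 24.09%, ZnO 9.481%

Mid-chain values are printed (rounded to four significant figures) when written out. Every computation maintains full float precision all the way through — a single rounding finalizes each reported value. Derived quantities, including totals, six oxide percentages, ignition loss, the yield, net glass mass, are re-derived from the batch weights on 804.0 kg of glass in exact precision, precisely as stated by the problem or answer text.
Oxide masses out of the charge:
  ZrO2: 164.5·0.6735 = 110.8 kg
  SrO: 166.1·0.6980 = 115.9 kg
  SiO2: 164.5·0.3255 + 359.4·0.6329 = 281.0 kg
  Li2O: 66.20·0.3978 = 26.33 kg
  MgO: 164.9·0.4844 + 359.4·0.3167 = 193.7 kg
  ZnO: 76.38·0.9980 = 76.23 kg
LOI: 166.1·0.3020 + 164.5·0.001000 + 164.9·0.5156 + 359.4·0.05040 + 76.38·0.002000 + 66.20·0.6022 = 193.5 kg
Glass = total batch minus LOI = 997.5 − 193.5 = 804.0 kg (equal to the oxide-mass sum)
percent share: oxide ÷ glass, ×100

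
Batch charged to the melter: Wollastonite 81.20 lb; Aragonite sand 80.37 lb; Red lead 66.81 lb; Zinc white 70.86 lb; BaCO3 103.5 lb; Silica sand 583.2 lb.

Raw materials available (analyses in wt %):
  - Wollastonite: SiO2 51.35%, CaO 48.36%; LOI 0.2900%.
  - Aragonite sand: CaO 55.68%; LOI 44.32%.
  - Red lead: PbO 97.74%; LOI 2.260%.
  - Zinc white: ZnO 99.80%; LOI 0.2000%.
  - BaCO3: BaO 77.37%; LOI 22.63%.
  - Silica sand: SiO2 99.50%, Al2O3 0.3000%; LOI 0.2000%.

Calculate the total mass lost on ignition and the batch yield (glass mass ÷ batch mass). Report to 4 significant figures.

LOI loss = 62.10 lb; glass = 923.8 lb; yield = 93.70%

The intermediate values are printed rounded to 4 significant digits between the steps. Every computation maintains full precision at each step; a single rounding completes each reported number. All derived quantities (the totals, ignition loss, glass mass, the yield, six oxide percentages) are computed at full precision starting from the weights on 923.8 lb of glass as quoted within the problem or the answer.
Each material's LOI contribution:
  Wollastonite: 81.20 × 0.002900 = 0.2355 lb
  Aragonite sand: 80.37 × 0.4432 = 35.62 lb
  Red lead: 66.81 × 0.02260 = 1.510 lb
  Zinc white: 70.86 × 0.002000 = 0.1417 lb
  BaCO3: 103.5 × 0.2263 = 23.42 lb
  Silica sand: 583.2 × 0.002000 = 1.166 lb
Total LOI = 62.10 lb
Glass = batch − LOI = 985.9 − 62.10 = 923.8 lb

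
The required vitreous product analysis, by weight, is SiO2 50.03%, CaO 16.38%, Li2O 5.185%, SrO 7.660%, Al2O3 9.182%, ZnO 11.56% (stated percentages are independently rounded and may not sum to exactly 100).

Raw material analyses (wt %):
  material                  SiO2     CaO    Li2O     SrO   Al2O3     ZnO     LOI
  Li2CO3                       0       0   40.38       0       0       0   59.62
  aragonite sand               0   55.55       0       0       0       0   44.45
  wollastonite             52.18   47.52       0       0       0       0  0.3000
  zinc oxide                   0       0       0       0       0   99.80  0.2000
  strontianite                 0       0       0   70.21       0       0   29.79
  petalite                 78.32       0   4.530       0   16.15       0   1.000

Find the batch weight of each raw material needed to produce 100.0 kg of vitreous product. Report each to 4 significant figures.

Batch per 100.0 kg vitreous product:
  Li2CO3: 6.462 kg
  aragonite sand: 20.47 kg
  wollastonite: 10.54 kg
  zinc oxide: 11.58 kg
  strontianite: 10.91 kg
  petalite: 56.85 kg
Total batch = 116.8 kg; LOI loss = 16.82 kg; yield = 85.60%

Every computation maintains full precision throughout. In-progress results are displayed (rounded to four significant figures) when written out; exactly one rounding lands on each reported value. All derived quantities (net glass mass, the yield, LOI, totals, the six compositions) are rebuilt starting from the weights for 100.0 kg of glass in exact precision exactly as printed in either problem or answer.
Per-oxide target masses for 100.0 kg vitreous product:
  SiO2: 50.03% × 100.0 = 50.03 kg
  CaO: 16.38% × 100.0 = 16.38 kg
  Li2O: 5.185% × 100.0 = 5.185 kg
  SrO: 7.660% × 100.0 = 7.660 kg
  Al2O3: 9.182% × 100.0 = 9.182 kg
  ZnO: 11.56% × 100.0 = 11.56 kg
Per-oxide balance check applying the batch weights above, under the basis named above (target by target, the sums agree given rounding of the digits):
  SiO2: 10.54·0.5218 + 56.85·0.7832 = 50.02 kg (target 50.03 kg)
  CaO: 20.47·0.5555 + 10.54·0.4752 = 16.38 kg (target 16.38 kg)
  Li2O: 6.462·0.4038 + 56.85·0.04530 = 5.185 kg (target 5.185 kg)
  SrO: 10.91·0.7021 = 7.660 kg (target 7.660 kg)
  Al2O3: 56.85·0.1615 = 9.181 kg (target 9.182 kg)
  ZnO: 11.58·0.9980 = 11.56 kg (target 11.56 kg)
The glass-mass cross-check: total batch − LOI = 99.99 kg (the Σ of target masses is 100.0 kg; stated basis 100.0 kg — gaps are rounding artifacts).
Adding the batch up: Σ batch = 116.8 kg; ignition loss, Σ(batch × LOI) = 16.82 kg; yield: glass divided by total = 85.60%.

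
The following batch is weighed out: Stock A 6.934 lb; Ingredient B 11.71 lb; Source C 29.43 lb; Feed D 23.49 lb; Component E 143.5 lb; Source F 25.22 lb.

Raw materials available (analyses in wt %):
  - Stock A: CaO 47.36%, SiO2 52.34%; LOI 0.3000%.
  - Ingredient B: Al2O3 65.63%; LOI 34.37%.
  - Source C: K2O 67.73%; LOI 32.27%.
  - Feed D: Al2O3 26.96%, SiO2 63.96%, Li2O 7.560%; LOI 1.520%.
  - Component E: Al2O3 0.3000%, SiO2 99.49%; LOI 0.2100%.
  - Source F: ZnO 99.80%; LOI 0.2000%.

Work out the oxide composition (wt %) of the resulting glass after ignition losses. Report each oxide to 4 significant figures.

Glass mass = 226.0 lb (batch 240.3 − LOI 14.25).
Composition: K2O 8.819%, Al2O3 6.392%, CaO 1.453%, SiO2 71.42%, Li2O 0.7857%, ZnO 11.14%

Mid-chain values are printed (rounded to four significant digits) between the steps. The working math holds exact precision at all times; each reported number receives exactly one rounding — all derived quantities are re-derived from the weighed amounts on 226.0 lb of glass at full float precision (the totals, LOI, yield, six oxide percentages, net glass mass), as they appear in either problem or answer.
Delivered oxide masses:
  K2O: 29.43·0.6773 = 19.93 lb
  Al2O3: 11.71·0.6563 + 23.49·0.2696 + 143.5·0.003000 = 14.45 lb
  CaO: 6.934·0.4736 = 3.284 lb
  SiO2: 6.934·0.5234 + 23.49·0.6396 + 143.5·0.9949 = 161.4 lb
  Li2O: 23.49·0.07560 = 1.776 lb
  ZnO: 25.22·0.9980 = 25.17 lb
LOI: 6.934·0.003000 + 11.71·0.3437 + 29.43·0.3227 + 23.49·0.01520 + 143.5·0.002100 + 25.22·0.002000 = 14.25 lb
Glass = total batch minus LOI = 240.3 − 14.25 = 226.0 lb (= the summed oxide contributions)
each oxide over glass, ×100, is wt %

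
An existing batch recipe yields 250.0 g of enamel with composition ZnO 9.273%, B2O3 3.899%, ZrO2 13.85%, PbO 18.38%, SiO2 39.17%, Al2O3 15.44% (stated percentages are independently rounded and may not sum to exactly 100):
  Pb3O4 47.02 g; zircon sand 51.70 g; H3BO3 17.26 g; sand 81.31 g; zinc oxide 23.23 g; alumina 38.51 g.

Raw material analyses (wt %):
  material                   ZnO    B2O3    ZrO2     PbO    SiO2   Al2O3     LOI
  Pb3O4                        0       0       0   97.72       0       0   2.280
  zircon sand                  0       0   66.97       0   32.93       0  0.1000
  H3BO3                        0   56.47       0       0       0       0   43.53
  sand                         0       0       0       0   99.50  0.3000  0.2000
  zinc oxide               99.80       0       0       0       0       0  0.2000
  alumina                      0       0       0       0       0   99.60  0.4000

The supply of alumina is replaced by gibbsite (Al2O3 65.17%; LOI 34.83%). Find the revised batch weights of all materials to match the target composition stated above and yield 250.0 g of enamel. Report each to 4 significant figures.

Revised batch per 250.0 g enamel:
  Pb3O4: 47.02 g
  zircon sand: 51.70 g
  H3BO3: 17.26 g
  sand: 81.31 g
  zinc oxide: 23.23 g
  gibbsite: 58.86 g
Total batch = 279.4 g; LOI loss = 29.35 g

The whole derivation maintains exact precision through every step. Working values are shown, rounded to 4 significant digits, when written out — every reported value receives exactly one rounding; derived quantities (glass mass, LOI, yield, totals, six oxide percentages) are computed in full precision from the weighed amounts on 250.0 g of glass, as quoted within the problem or the answer.
Per-oxide target masses for 250.0 g enamel:
  ZnO: 9.273% × 250.0 = 23.18 g
  B2O3: 3.899% × 250.0 = 9.748 g
  ZrO2: 13.85% × 250.0 = 34.62 g
  PbO: 18.38% × 250.0 = 45.95 g
  SiO2: 39.17% × 250.0 = 97.92 g
  Al2O3: 15.44% × 250.0 = 38.60 g
Verifying the oxide balance per the reported batch figures, relative to the basis at hand (each sum matches its target mass modulo rounding of the values):
  ZnO: 23.23·0.9980 = 23.18 g (target 23.18 g)
  B2O3: 17.26·0.5647 = 9.747 g (target 9.748 g)
  ZrO2: 51.70·0.6697 = 34.62 g (target 34.62 g)
  PbO: 47.02·0.9772 = 45.95 g (target 45.95 g)
  SiO2: 51.70·0.3293 + 81.31·0.9950 = 97.93 g (target 97.92 g)
  Al2O3: 81.31·0.003000 + 58.86·0.6517 = 38.60 g (target 38.60 g)
Glass mass check: net batch after ignition = 250.0 g (summing oxide targets gives 250.0 g; the stated basis being 250.0 g — gaps are rounding artifacts).
Summing the batch: Σ batch = 279.4 g; LOI removed, Σ of batch·LOI: 29.35 g; yield = glass ÷ total batch = 89.50%.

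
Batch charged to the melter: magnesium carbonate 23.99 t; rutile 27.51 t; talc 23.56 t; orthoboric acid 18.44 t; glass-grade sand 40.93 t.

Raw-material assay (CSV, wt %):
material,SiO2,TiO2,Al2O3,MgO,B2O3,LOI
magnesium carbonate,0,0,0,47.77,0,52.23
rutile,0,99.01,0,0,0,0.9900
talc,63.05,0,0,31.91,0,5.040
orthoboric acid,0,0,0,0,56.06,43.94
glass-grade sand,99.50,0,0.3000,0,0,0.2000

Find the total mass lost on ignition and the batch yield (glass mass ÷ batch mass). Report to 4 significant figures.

LOI loss = 22.17 t; glass = 112.3 t; yield = 83.51%

Every computation keeps exact precision at all times — intermediates are printed with 4-significant-digit rounding at each printed step — each reported result receives exactly one rounding. The derived quantities, including yield, five oxide percentages, the totals, glass mass, ignition loss, are re-derived using the weight values per 112.3 t of glass in full precision, as they appear in the problem or the answer.
Material-by-material LOI:
  magnesium carbonate: 23.99 × 0.5223 = 12.53 t
  rutile: 27.51 × 0.009900 = 0.2723 t
  talc: 23.56 × 0.05040 = 1.187 t
  orthoboric acid: 18.44 × 0.4394 = 8.103 t
  glass-grade sand: 40.93 × 0.002000 = 0.08186 t
Total LOI = 22.17 t
Glass = batch − LOI = 134.4 − 22.17 = 112.3 t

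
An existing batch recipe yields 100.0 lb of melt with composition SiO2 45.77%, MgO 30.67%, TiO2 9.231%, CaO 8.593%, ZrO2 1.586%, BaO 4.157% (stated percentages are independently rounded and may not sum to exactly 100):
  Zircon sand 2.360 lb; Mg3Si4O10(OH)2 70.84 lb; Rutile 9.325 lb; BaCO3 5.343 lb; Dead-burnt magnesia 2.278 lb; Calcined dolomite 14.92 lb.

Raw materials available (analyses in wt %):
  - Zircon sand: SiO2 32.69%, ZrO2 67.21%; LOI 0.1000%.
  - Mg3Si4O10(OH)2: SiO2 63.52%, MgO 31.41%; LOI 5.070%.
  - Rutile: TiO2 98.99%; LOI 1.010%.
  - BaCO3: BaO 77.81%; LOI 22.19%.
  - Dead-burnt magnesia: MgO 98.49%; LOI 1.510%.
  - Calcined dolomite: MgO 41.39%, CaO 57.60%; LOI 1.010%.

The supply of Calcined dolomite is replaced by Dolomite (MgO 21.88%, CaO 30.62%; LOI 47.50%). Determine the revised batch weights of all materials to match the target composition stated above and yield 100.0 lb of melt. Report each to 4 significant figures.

Revised batch per 100.0 lb melt:
  Zircon sand: 2.360 lb
  Mg3Si4O10(OH)2: 70.84 lb
  Rutile: 9.325 lb
  BaCO3: 5.343 lb
  Dead-burnt magnesia: 2.313 lb
  Dolomite: 28.06 lb
Total batch = 118.2 lb; LOI loss = 18.24 lb

The intermediate values appear, with 4-significant-digit rounding, between the steps; all arithmetic maintains full precision at all times; every reported figure sees exactly one rounding. The derived quantities, which include the six compositions, totals, the yield, net glass mass, ignition loss, are carried at exact precision, as quoted within the question or the answer, from the batch weights for 100.0 lb of glass.
Per-oxide target masses for 100.0 lb melt:
  SiO2: 45.77% × 100.0 = 45.77 lb
  MgO: 30.67% × 100.0 = 30.67 lb
  TiO2: 9.231% × 100.0 = 9.231 lb
  CaO: 8.593% × 100.0 = 8.593 lb
  ZrO2: 1.586% × 100.0 = 1.586 lb
  BaO: 4.157% × 100.0 = 4.157 lb
Verifying the oxide balance per the reported batch figures, per the basis as stated (delivered sums recover each target once rounding is allowed for):
  SiO2: 2.360·0.3269 + 70.84·0.6352 = 45.77 lb (target 45.77 lb)
  MgO: 70.84·0.3141 + 2.313·0.9849 + 28.06·0.2188 = 30.67 lb (target 30.67 lb)
  TiO2: 9.325·0.9899 = 9.231 lb (target 9.231 lb)
  CaO: 28.06·0.3062 = 8.592 lb (target 8.593 lb)
  ZrO2: 2.360·0.6721 = 1.586 lb (target 1.586 lb)
  BaO: 5.343·0.7781 = 4.157 lb (target 4.157 lb)
Consistency of the glass mass: total batch − LOI = 100.0 lb (summing oxide targets gives 100.0 lb; against the stated basis, 100.0 lb — a pure rounding effect).
Total batch = Σ batch = 118.2 lb; Σ batch·LOI gives LOI loss = 18.24 lb; yield, glass over the total, = 84.58%.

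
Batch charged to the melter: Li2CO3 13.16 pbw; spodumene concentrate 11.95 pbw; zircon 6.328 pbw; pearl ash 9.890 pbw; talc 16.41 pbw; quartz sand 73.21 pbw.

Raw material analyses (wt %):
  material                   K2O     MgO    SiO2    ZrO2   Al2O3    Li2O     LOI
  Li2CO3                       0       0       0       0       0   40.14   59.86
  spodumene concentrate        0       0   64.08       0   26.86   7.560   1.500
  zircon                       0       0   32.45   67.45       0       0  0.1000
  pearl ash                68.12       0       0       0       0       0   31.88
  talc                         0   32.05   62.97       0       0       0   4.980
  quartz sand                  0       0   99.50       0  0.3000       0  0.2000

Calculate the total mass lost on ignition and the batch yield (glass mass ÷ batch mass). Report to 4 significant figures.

The intermediate values are shown rounded to 4 significant digits when written out — the whole derivation holds exact precision in all steps; exactly one rounding is applied to every reported value. All derived quantities are rebuilt from the weighed amounts for 118.8 pbw of glass at full precision (the totals, LOI, yield, six oxide percentages, glass mass), precisely as stated by the question or the answer.
LOI of each material in turn:
  Li2CO3: 13.16 × 0.5986 = 7.878 pbw
  spodumene concentrate: 11.95 × 0.01500 = 0.1792 pbw
  zircon: 6.328 × 0.001000 = 0.006328 pbw
  pearl ash: 9.890 × 0.3188 = 3.153 pbw
  talc: 16.41 × 0.04980 = 0.8172 pbw
  quartz sand: 73.21 × 0.002000 = 0.1464 pbw
Total LOI = 12.18 pbw
Glass = batch − LOI = 130.9 − 12.18 = 118.8 pbw

LOI loss = 12.18 pbw; glass = 118.8 pbw; yield = 90.70%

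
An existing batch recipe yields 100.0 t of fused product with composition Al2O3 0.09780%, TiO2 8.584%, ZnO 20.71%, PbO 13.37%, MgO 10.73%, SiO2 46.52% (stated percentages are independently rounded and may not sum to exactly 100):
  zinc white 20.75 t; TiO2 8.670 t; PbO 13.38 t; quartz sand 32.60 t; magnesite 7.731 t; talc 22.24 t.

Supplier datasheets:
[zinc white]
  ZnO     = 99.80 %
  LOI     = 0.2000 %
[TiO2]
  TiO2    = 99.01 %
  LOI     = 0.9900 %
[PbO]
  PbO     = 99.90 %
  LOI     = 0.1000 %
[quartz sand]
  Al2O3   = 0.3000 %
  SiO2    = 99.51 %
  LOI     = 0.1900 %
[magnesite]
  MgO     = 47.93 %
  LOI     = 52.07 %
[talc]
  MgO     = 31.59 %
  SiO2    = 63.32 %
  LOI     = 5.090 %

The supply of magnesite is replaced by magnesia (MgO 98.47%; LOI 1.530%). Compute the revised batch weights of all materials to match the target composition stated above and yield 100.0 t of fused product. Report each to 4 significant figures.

Revised batch per 100.0 t fused product:
  zinc white: 20.75 t
  TiO2: 8.670 t
  PbO: 13.38 t
  quartz sand: 32.60 t
  magnesia: 3.763 t
  talc: 22.24 t
Total batch = 101.4 t; LOI loss = 1.392 t

Every computation runs at full precision in every operation. Values along the way appear rounded to four significant figures when written out; each reported number is rounded once only; derived quantities (glass mass, yield, six oxide percentages, totals, LOI) are computed in full float precision from the weighed amounts on 100.0 t of glass as given in the problem or answer text.
The oxide mass targets at 100.0 t fused product:
  Al2O3: 0.09780% × 100.0 = 0.09780 t
  TiO2: 8.584% × 100.0 = 8.584 t
  ZnO: 20.71% × 100.0 = 20.71 t
  PbO: 13.37% × 100.0 = 13.37 t
  MgO: 10.73% × 100.0 = 10.73 t
  SiO2: 46.52% × 100.0 = 46.52 t
Oxide-by-oxide audit from the weights as reported, per the basis as stated (summed amounts equal target values net of answer rounding effects):
  Al2O3: 32.60·0.003000 = 0.09780 t (target 0.09780 t)
  TiO2: 8.670·0.9901 = 8.584 t (target 8.584 t)
  ZnO: 20.75·0.9980 = 20.71 t (target 20.71 t)
  PbO: 13.38·0.9990 = 13.37 t (target 13.37 t)
  MgO: 3.763·0.9847 + 22.24·0.3159 = 10.73 t (target 10.73 t)
  SiO2: 32.60·0.9951 + 22.24·0.6332 = 46.52 t (target 46.52 t)
Glass-mass bookkeeping: total batch − LOI = 100.0 t (the targets, summed, come to 100.0 t; basis as stated: 100.0 t — differing by rounding only).
Total batch = Σ batch = 101.4 t; ignition loss, Σ(batch × LOI) = 1.392 t; the yield ratio, glass ÷ batch: 98.63%.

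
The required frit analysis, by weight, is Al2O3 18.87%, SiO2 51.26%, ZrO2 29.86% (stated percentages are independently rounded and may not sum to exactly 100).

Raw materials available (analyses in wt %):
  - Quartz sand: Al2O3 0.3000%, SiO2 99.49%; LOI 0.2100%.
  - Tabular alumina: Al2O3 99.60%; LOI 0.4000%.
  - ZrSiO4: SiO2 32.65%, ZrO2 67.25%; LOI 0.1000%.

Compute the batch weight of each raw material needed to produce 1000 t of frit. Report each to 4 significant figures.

Batch per 1000 t frit:
  Quartz sand: 369.5 t
  Tabular alumina: 188.3 t
  ZrSiO4: 444.0 t
Total batch = 1002 t; LOI loss = 1.973 t; yield = 99.80%

Every computation runs at exact precision at every stage; mid-chain values appear (rounded to 4 significant digits) within the worked lines; every reported figure takes just one rounding — derived quantities, which include yield, ignition loss, totals, the three compositions, net glass mass, are re-derived at full precision, as quoted within question or answer, starting from the weights at 1000 t of glass.
Target masses of each oxide per 1000 t frit:
  Al2O3: 18.87% × 1000 = 188.7 t
  SiO2: 51.26% × 1000 = 512.6 t
  ZrO2: 29.86% × 1000 = 298.6 t
Per-oxide balance check per the reported batch figures, per the basis as stated (delivered sums recover each target within answer rounding):
  Al2O3: 369.5·0.003000 + 188.3·0.9960 = 188.7 t (target 188.7 t)
  SiO2: 369.5·0.9949 + 444.0·0.3265 = 512.6 t (target 512.6 t)
  ZrO2: 444.0·0.6725 = 298.6 t (target 298.6 t)
Glass-mass bookkeeping: Σ batch − LOI loss = 999.8 t (the targets, summed, come to 999.9 t; versus the stated basis of 1000 t — a pure rounding effect).
Adding the batch up: Σ batch = 1002 t; Σ batch·LOI gives LOI loss = 1.973 t; as yield: glass ÷ batch → 99.80%.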